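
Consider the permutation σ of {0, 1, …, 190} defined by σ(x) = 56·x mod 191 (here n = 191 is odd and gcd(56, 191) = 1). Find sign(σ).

-1

Orbit of 17 under x↦56x: [17, 188, 23, 142, 121, 91, 130]… (length divides ord_191(56)).
π_56 has 2 disjoint cycles with lengths [190, 1] on {0,…,190}.
Σ(ℓ_i−1) = 191−2 = 189; sign = (−1)^189 = -1.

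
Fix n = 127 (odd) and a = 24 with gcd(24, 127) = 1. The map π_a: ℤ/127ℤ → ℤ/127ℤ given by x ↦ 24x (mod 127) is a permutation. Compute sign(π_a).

-1

Trace 19: π^k(19) = [19, 75, 22, 20, 99, 90, 1] for k=0..6.
The orbit structure of x ↦ 24x mod 127: 8 orbits of sizes [18, 18, 18, 18, 18, 18, 18, 1].
With 8 cycles on 127 points, sign = (−1)^{127−8} = -1.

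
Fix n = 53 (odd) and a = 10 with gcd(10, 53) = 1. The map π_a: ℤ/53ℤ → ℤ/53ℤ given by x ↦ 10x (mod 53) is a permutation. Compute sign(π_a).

+1

Orbit of 42 under x↦10x: [42, 49, 13, 24, 28, 15, 44]… (length divides ord_53(10)).
5 cycles of lengths [13, 13, 13, 13, 1].
5 cycles on 53: each ℓ→(−1)^(ℓ−1), product (−1)^48 = +1.
Zolotarev: (10|53) = +1, matching the cycle-count sign.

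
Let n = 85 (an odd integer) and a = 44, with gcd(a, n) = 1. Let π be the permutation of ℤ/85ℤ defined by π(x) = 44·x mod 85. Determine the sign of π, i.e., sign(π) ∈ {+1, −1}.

-1

Orbit of 74 under x↦44x: [74, 26, 39, 16, 24, 36, 54]… (length divides ord_85(44)).
Cycle lengths of π_44 on ℤ/85ℤ: [16, 16, 16, 16, 16, 2, 2, 1]; 8 cycles in total.
Σ(ℓ_i−1) = 85−8 = 77; sign = (−1)^77 = -1.
(44|85)_J = -1 (Zolotarev's lemma cross-check).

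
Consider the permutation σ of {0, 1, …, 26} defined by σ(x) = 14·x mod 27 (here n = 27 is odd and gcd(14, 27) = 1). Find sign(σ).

-1

Start at x=13: 13 → 20 → 10 → 5 → 16 → 8 → 4 → … (one orbit).
Cycle lengths of π_14 on ℤ/27ℤ: [18, 6, 2, 1]; 4 cycles in total.
Σ(ℓ_i−1) = 27−4 = 23; sign = (−1)^23 = -1.
Check: (14/27) = -1 by Zolotarev.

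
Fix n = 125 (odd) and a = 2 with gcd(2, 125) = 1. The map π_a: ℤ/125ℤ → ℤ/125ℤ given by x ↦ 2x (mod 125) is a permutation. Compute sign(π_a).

Trace 16: π^k(16) = [16, 32, 64, 3, 6, 12, 24] for k=0..6.
π_2 has 4 disjoint cycles with lengths [100, 20, 4, 1] on {0,…,124}.
With 4 cycles on 125 points, sign = (−1)^{125−4} = -1.
Via Zolotarev, sign(π_{2}) = (2|125) = -1.

-1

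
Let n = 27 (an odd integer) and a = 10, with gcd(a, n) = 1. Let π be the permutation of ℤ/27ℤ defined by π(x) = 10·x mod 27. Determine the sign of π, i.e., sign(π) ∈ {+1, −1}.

Orbit of 1 under x↦10x: [1, 10, 19]… (length divides ord_27(10)).
π_10 has 15 disjoint cycles with lengths [3, 3, 3, 3, 3, 3, 1, 1, 1, 1, 1, 1, 1, 1, 1] on {0,…,26}.
sign(π) = (−1)^{n − #cycles} = (−1)^{27−15} = (−1)^12 = +1.

+1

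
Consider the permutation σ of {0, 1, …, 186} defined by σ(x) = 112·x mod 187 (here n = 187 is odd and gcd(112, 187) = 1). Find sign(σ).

Trace 73: π^k(73) = [73, 135, 160, 155, 156, 81, 96] for k=0..6.
5 cycles of lengths [80, 80, 16, 10, 1].
With 5 cycles on 187 points, sign = (−1)^{187−5} = +1.
Check: (112/187) = +1 by Zolotarev.

+1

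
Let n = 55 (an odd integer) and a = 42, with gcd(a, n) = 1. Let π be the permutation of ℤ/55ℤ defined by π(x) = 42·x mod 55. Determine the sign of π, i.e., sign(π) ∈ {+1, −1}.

-1

Orbit of 3 under x↦42x: [3, 16, 12, 9, 48, 36, 27]… (length divides ord_55(42)).
Cycle lengths of π_42 on ℤ/55ℤ: [20, 20, 5, 5, 4, 1]; 6 cycles in total.
With 6 cycles on 55 points, sign = (−1)^{55−6} = -1.
(42|55)_J = -1 (Zolotarev's lemma cross-check).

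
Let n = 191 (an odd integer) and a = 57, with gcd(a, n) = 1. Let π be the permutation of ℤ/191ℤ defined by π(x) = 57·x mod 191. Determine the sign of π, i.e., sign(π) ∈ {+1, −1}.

Trace 85: π^k(85) = [85, 70, 170, 140, 149, 89, 107] for k=0..6.
Cycle type of π: 190 + 1; total 2 cycles.
2 cycles on 191: each ℓ→(−1)^(ℓ−1), product (−1)^189 = -1.
The Jacobi symbol (57|191) = -1 (Zolotarev) agrees.

-1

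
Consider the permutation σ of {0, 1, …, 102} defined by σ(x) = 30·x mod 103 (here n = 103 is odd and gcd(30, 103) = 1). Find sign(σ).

Orbit of 9 under x↦30x: [9, 64, 66, 23, 72, 100, 13]… (length divides ord_103(30)).
Cycle lengths of π_30 on ℤ/103ℤ: [17, 17, 17, 17, 17, 17, 1]; 7 cycles in total.
With 7 cycles on 103 points, sign = (−1)^{103−7} = +1.
Via Zolotarev, sign(π_{30}) = (30|103) = +1.

+1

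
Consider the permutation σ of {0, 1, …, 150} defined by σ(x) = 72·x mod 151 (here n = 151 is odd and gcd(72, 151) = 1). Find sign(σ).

+1

Orbit of 59 under x↦72x: [59, 20, 81, 94, 124, 19, 9]… (length divides ord_151(72)).
Decompose π into cycles: lengths [25, 25, 25, 25, 25, 25, 1] (7 cycles, including the fixed point 0).
151 − 7 = 144 transpositions; sign(π) = (−1)^144 = +1.
Via Zolotarev, sign(π_{72}) = (72|151) = +1.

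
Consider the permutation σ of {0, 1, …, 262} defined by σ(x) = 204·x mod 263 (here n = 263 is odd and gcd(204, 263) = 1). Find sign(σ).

+1

Start at x=253: 253 → 64 → 169 → 23 → 221 → 111 → 26 → … (one orbit).
Cycle lengths of π_204 on ℤ/263ℤ: [131, 131, 1]; 3 cycles in total.
Σ(ℓ_i−1) = 263−3 = 260; sign = (−1)^260 = +1.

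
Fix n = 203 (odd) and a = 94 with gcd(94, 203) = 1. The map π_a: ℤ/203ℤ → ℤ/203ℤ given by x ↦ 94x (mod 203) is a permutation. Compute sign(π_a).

-1

Trace 94: π^k(94) = [94, 107, 111, 81, 103, 141, 59] for k=0..6.
Decompose π into cycles: lengths [42, 42, 42, 42, 7, 7, 7, 7, 6, 1] (10 cycles, including the fixed point 0).
203 − 10 = 193 transpositions; sign(π) = (−1)^193 = -1.
Zolotarev: (94|203) = -1, matching the cycle-count sign.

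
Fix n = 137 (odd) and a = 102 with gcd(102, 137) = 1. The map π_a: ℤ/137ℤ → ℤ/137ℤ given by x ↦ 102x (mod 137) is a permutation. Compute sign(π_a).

-1

Trace 125: π^k(125) = [125, 9, 96, 65, 54, 28, 116] for k=0..6.
π_102 has 2 disjoint cycles with lengths [136, 1] on {0,…,136}.
n − c = 137 − 2 = 135; sign = (−1)^135 = -1.
Zolotarev: (102|137) = -1, matching the cycle-count sign.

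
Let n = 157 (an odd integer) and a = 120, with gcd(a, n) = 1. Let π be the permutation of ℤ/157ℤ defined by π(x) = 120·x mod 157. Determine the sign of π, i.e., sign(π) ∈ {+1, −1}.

+1

Start at x=109: 109 → 49 → 71 → 42 → 16 → 36 → 81 → … (one orbit).
π_120 has 3 disjoint cycles with lengths [78, 78, 1] on {0,…,156}.
3 cycles on 157: each ℓ→(−1)^(ℓ−1), product (−1)^154 = +1.
Via Zolotarev, sign(π_{120}) = (120|157) = +1.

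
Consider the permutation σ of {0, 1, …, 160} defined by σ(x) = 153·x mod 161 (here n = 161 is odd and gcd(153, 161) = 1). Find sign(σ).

+1

Start at x=90: 90 → 85 → 125 → 127 → 111 → 78 → 20 → … (one orbit).
The orbit structure of x ↦ 153x mod 161: 11 orbits of sizes [22, 22, 22, 22, 22, 22, 22, 2, 2, 2, 1].
n − c = 161 − 11 = 150; sign = (−1)^150 = +1.
Check: (153/161) = +1 by Zolotarev.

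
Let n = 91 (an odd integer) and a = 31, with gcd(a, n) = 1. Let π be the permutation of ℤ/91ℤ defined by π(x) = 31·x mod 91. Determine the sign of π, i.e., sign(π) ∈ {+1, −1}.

+1

Start at x=34: 34 → 53 → 5 → 64 → 73 → 79 → 83 → … (one orbit).
π_31 has 11 disjoint cycles with lengths [12, 12, 12, 12, 12, 12, 6, 4, 4, 4, 1] on {0,…,90}.
11 cycles on 91: each ℓ→(−1)^(ℓ−1), product (−1)^80 = +1.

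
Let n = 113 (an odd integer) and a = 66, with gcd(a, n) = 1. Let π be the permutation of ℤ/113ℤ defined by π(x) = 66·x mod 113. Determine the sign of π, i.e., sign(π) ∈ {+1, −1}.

-1

Start at x=27: 27 → 87 → 92 → 83 → 54 → 61 → 71 → … (one orbit).
Cycle lengths of π_66 on ℤ/113ℤ: [112, 1]; 2 cycles in total.
2 cycles on 113: each ℓ→(−1)^(ℓ−1), product (−1)^111 = -1.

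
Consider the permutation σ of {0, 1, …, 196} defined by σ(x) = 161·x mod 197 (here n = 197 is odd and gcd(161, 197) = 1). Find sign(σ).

Trace 191: π^k(191) = [191, 19, 104, 196, 36, 83, 164] for k=0..6.
Decompose π into cycles: lengths [14, 14, 14, 14, 14, 14, 14, 14, 14, 14, 14, 14, 14, 14, 1] (15 cycles, including the fixed point 0).
Σ(ℓ_i−1) = 197−15 = 182; sign = (−1)^182 = +1.
The Jacobi symbol (161|197) = +1 (Zolotarev) agrees.

+1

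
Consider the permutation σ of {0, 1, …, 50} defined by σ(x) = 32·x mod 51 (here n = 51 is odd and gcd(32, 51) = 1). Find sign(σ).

Start at x=16: 16 → 2 → 13 → 8 → 1 → 32 → 4 → … (one orbit).
Cycle lengths of π_32 on ℤ/51ℤ: [8, 8, 8, 8, 8, 8, 2, 1]; 8 cycles in total.
51 − 8 = 43 transpositions; sign(π) = (−1)^43 = -1.

-1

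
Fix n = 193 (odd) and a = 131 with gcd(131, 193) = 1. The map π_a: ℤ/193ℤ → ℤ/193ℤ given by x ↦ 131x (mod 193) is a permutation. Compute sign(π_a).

Start at x=46: 46 → 43 → 36 → 84 → 3 → 7 → 145 → … (one orbit).
Decompose π into cycles: lengths [48, 48, 48, 48, 1] (5 cycles, including the fixed point 0).
Σ(ℓ_i−1) = 193−5 = 188; sign = (−1)^188 = +1.
Check: (131/193) = +1 by Zolotarev.

+1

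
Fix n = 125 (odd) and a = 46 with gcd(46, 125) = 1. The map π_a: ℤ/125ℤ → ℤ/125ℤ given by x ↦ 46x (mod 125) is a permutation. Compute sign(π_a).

Start at x=91: 91 → 61 → 56 → 76 → 121 → 66 → 36 → … (one orbit).
π_46 has 13 disjoint cycles with lengths [25, 25, 25, 25, 5, 5, 5, 5, 1, 1, 1, 1, 1] on {0,…,124}.
13 cycles on 125: each ℓ→(−1)^(ℓ−1), product (−1)^112 = +1.
(46|125)_J = +1 (Zolotarev's lemma cross-check).

+1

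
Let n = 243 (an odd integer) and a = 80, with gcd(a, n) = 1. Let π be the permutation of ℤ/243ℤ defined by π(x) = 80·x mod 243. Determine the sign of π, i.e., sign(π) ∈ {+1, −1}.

Trace 163: π^k(163) = [163, 161, 1, 80, 82, 242] for k=0..5.
68 cycles of lengths [6, 6, 6, 6, 6, 6, 6, 6, 6, 6, 6, 6, 6, 6, 6, 6, 6, 6, 6, 6, 6, 6, 6, 6, 6, 6, 6, 2, 2, 2, 2, 2, 2, 2, 2, 2, 2, 2, 2, 2, 2, 2, 2, 2, 2, 2, 2, 2, 2, 2, 2, 2, 2, 2, 2, 2, 2, 2, 2, 2, 2, 2, 2, 2, 2, 2, 2, 1].
68 cycles on 243: each ℓ→(−1)^(ℓ−1), product (−1)^175 = -1.
Via Zolotarev, sign(π_{80}) = (80|243) = -1.

-1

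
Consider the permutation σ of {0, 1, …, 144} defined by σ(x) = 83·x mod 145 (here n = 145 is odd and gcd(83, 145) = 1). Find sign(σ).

Orbit of 52 under x↦83x: [52, 111, 78, 94, 117, 141, 103]… (length divides ord_145(83)).
π_83 has 10 disjoint cycles with lengths [28, 28, 28, 28, 7, 7, 7, 7, 4, 1] on {0,…,144}.
145 − 10 = 135 transpositions; sign(π) = (−1)^135 = -1.
Check: (83/145) = -1 by Zolotarev.

-1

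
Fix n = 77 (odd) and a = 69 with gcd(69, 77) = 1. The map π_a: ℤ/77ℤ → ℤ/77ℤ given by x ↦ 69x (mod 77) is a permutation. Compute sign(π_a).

-1

Trace 48: π^k(48) = [48, 1, 69, 64, 27, 15, 34] for k=0..6.
Decompose π into cycles: lengths [10, 10, 10, 10, 10, 10, 5, 5, 2, 2, 2, 1] (12 cycles, including the fixed point 0).
sign(π) = (−1)^{n − #cycles} = (−1)^{77−12} = (−1)^65 = -1.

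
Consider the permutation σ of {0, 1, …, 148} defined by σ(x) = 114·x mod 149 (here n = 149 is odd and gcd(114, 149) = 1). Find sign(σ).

Orbit of 6 under x↦114x: [6, 88, 49, 73, 127, 25, 19]… (length divides ord_149(114)).
Decompose π into cycles: lengths [37, 37, 37, 37, 1] (5 cycles, including the fixed point 0).
With 5 cycles on 149 points, sign = (−1)^{149−5} = +1.
The Jacobi symbol (114|149) = +1 (Zolotarev) agrees.

+1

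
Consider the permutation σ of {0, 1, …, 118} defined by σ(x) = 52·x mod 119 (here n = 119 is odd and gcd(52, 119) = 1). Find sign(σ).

Start at x=69: 69 → 18 → 103 → 1 → 52 → 86 → 69 (one orbit).
π_52 has 34 disjoint cycles with lengths [6, 6, 6, 6, 6, 6, 6, 6, 6, 6, 6, 6, 6, 6, 6, 6, 6, 1, 1, 1, 1, 1, 1, 1, 1, 1, 1, 1, 1, 1, 1, 1, 1, 1] on {0,…,118}.
Σ(ℓ_i−1) = 119−34 = 85; sign = (−1)^85 = -1.

-1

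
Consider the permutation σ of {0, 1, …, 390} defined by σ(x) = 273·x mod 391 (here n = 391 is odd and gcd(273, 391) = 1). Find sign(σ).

-1

Trace 103: π^k(103) = [103, 358, 375, 324, 86, 18, 222] for k=0..6.
Cycle type of π: 22×17 + 1×17; total 34 cycles.
sign(π) = (−1)^{n − #cycles} = (−1)^{391−34} = (−1)^357 = -1.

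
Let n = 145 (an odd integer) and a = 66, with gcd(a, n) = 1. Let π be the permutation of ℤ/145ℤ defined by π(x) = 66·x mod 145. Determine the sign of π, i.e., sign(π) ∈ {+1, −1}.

Orbit of 46 under x↦66x: [46, 136, 131, 91, 61, 111, 76]… (length divides ord_145(66)).
The orbit structure of x ↦ 66x mod 145: 10 orbits of sizes [28, 28, 28, 28, 28, 1, 1, 1, 1, 1].
sign(π) = (−1)^{n − #cycles} = (−1)^{145−10} = (−1)^135 = -1.
The Jacobi symbol (66|145) = -1 (Zolotarev) agrees.

-1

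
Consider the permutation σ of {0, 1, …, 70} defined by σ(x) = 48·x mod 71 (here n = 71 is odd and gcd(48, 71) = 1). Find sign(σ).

Start at x=1: 1 → 48 → 32 → 45 → 30 → 20 → 37 → 1 (one orbit).
The orbit structure of x ↦ 48x mod 71: 11 orbits of sizes [7, 7, 7, 7, 7, 7, 7, 7, 7, 7, 1].
n − c = 71 − 11 = 60; sign = (−1)^60 = +1.

+1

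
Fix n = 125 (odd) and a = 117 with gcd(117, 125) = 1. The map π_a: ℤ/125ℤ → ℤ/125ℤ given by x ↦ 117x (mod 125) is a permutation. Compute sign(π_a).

-1

Start at x=114: 114 → 88 → 46 → 7 → 69 → 73 → 41 → … (one orbit).
4 cycles of lengths [100, 20, 4, 1].
sign(π) = (−1)^{n − #cycles} = (−1)^{125−4} = (−1)^121 = -1.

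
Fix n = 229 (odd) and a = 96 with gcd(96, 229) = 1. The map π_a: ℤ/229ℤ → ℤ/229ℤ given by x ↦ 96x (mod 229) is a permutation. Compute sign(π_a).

Orbit of 119 under x↦96x: [119, 203, 23, 147, 143, 217, 222]… (length divides ord_229(96)).
The orbit structure of x ↦ 96x mod 229: 2 orbits of sizes [228, 1].
Σ(ℓ_i−1) = 229−2 = 227; sign = (−1)^227 = -1.
Via Zolotarev, sign(π_{96}) = (96|229) = -1.

-1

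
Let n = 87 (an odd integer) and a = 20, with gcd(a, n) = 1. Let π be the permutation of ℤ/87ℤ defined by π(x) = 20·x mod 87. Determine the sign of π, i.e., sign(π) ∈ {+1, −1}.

-1

Orbit of 53 under x↦20x: [53, 16, 59, 49, 23, 25, 65]… (length divides ord_87(20)).
Cycle type of π: 14×4 + 7×4 + 2 + 1; total 10 cycles.
sign(π) = (−1)^{n − #cycles} = (−1)^{87−10} = (−1)^77 = -1.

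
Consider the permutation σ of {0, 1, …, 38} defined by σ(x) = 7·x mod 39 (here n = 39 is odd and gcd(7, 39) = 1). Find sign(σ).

-1

Orbit of 10 under x↦7x: [10, 31, 22, 37, 25, 19, 16]… (length divides ord_39(7)).
6 cycles of lengths [12, 12, 12, 1, 1, 1].
39 − 6 = 33 transpositions; sign(π) = (−1)^33 = -1.
The Jacobi symbol (7|39) = -1 (Zolotarev) agrees.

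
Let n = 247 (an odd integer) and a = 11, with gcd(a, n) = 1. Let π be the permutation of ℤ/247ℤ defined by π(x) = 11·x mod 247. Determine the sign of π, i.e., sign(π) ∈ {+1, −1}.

-1

Trace 96: π^k(96) = [96, 68, 7, 77, 106, 178, 229] for k=0..6.
The orbit structure of x ↦ 11x mod 247: 26 orbits of sizes [12, 12, 12, 12, 12, 12, 12, 12, 12, 12, 12, 12, 12, 12, 12, 12, 12, 12, 12, 3, 3, 3, 3, 3, 3, 1].
26 cycles on 247: each ℓ→(−1)^(ℓ−1), product (−1)^221 = -1.
The Jacobi symbol (11|247) = -1 (Zolotarev) agrees.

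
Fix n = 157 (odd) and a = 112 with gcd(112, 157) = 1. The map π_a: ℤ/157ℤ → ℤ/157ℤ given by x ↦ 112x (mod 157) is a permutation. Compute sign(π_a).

-1

Orbit of 143 under x↦112x: [143, 2, 67, 125, 27, 41, 39]… (length divides ord_157(112)).
4 cycles of lengths [52, 52, 52, 1].
sign(π) = (−1)^{n − #cycles} = (−1)^{157−4} = (−1)^153 = -1.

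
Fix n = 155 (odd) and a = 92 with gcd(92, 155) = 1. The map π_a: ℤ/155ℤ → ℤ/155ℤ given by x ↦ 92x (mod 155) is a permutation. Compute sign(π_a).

+1

Start at x=123: 123 → 1 → 92 → 94 → 123 (one orbit).
Cycle lengths of π_92 on ℤ/155ℤ: [4, 4, 4, 4, 4, 4, 4, 4, 4, 4, 4, 4, 4, 4, 4, 4, 4, 4, 4, 4, 4, 4, 4, 4, 4, 4, 4, 4, 4, 4, 4, 2, 2, 2, 2, 2, 2, 2, 2, 2, 2, 2, 2, 2, 2, 2, 1]; 47 cycles in total.
n − c = 155 − 47 = 108; sign = (−1)^108 = +1.
(92|155)_J = +1 (Zolotarev's lemma cross-check).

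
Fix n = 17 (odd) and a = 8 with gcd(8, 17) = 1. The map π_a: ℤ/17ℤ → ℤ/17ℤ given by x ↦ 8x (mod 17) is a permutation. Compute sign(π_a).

+1

Orbit of 1 under x↦8x: [1, 8, 13, 2, 16, 9, 4]… (length divides ord_17(8)).
Cycle type of π: 8×2 + 1; total 3 cycles.
sign(π) = (−1)^{n − #cycles} = (−1)^{17−3} = (−1)^14 = +1.
Via Zolotarev, sign(π_{8}) = (8|17) = +1.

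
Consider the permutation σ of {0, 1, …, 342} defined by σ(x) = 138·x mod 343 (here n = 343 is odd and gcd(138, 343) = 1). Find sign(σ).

Start at x=239: 239 → 54 → 249 → 62 → 324 → 122 → 29 → … (one orbit).
Cycle lengths of π_138 on ℤ/343ℤ: [294, 42, 6, 1]; 4 cycles in total.
Σ(ℓ_i−1) = 343−4 = 339; sign = (−1)^339 = -1.

-1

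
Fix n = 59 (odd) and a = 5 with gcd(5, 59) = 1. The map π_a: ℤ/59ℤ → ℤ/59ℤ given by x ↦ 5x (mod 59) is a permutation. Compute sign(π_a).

+1

Trace 57: π^k(57) = [57, 49, 9, 45, 48, 4, 20] for k=0..6.
Cycle type of π: 29×2 + 1; total 3 cycles.
59 − 3 = 56 transpositions; sign(π) = (−1)^56 = +1.
Check: (5/59) = +1 by Zolotarev.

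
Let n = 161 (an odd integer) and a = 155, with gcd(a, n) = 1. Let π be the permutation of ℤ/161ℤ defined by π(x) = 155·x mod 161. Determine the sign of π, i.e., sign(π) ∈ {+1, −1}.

-1

Start at x=29: 29 → 148 → 78 → 15 → 71 → 57 → 141 → … (one orbit).
Cycle lengths of π_155 on ℤ/161ℤ: [22, 22, 22, 22, 22, 22, 22, 1, 1, 1, 1, 1, 1, 1]; 14 cycles in total.
14 cycles on 161: each ℓ→(−1)^(ℓ−1), product (−1)^147 = -1.
Via Zolotarev, sign(π_{155}) = (155|161) = -1.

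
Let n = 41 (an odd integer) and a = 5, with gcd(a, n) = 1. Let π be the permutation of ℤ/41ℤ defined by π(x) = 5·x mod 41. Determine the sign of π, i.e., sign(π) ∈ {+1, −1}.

+1

Trace 23: π^k(23) = [23, 33, 1, 5, 25, 2, 10] for k=0..6.
Decompose π into cycles: lengths [20, 20, 1] (3 cycles, including the fixed point 0).
n − c = 41 − 3 = 38; sign = (−1)^38 = +1.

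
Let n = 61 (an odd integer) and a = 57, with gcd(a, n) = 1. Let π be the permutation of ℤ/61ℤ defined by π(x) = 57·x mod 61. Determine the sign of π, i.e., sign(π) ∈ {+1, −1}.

Trace 12: π^k(12) = [12, 13, 9, 25, 22, 34, 47] for k=0..6.
Cycle lengths of π_57 on ℤ/61ℤ: [15, 15, 15, 15, 1]; 5 cycles in total.
sign(π) = (−1)^{n − #cycles} = (−1)^{61−5} = (−1)^56 = +1.
(57|61)_J = +1 (Zolotarev's lemma cross-check).

+1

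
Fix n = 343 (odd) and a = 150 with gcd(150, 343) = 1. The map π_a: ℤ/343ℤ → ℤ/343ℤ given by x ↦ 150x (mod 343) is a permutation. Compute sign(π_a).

-1

Orbit of 284 under x↦150x: [284, 68, 253, 220, 72, 167, 11]… (length divides ord_343(150)).
4 cycles of lengths [294, 42, 6, 1].
sign(π) = (−1)^{n − #cycles} = (−1)^{343−4} = (−1)^339 = -1.
Check: (150/343) = -1 by Zolotarev.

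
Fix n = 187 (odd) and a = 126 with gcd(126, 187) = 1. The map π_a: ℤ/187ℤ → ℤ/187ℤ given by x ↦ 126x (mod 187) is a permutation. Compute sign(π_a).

-1

Orbit of 130 under x↦126x: [130, 111, 148, 135, 180, 53, 133]… (length divides ord_187(126)).
Cycle lengths of π_126 on ℤ/187ℤ: [80, 80, 16, 5, 5, 1]; 6 cycles in total.
6 cycles on 187: each ℓ→(−1)^(ℓ−1), product (−1)^181 = -1.
The Jacobi symbol (126|187) = -1 (Zolotarev) agrees.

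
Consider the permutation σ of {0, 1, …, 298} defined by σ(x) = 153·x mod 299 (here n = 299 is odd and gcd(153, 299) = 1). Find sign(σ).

-1

Orbit of 87 under x↦153x: [87, 155, 94, 30, 105, 218, 165]… (length divides ord_299(153)).
Decompose π into cycles: lengths [66, 66, 66, 66, 22, 6, 6, 1] (8 cycles, including the fixed point 0).
8 cycles on 299: each ℓ→(−1)^(ℓ−1), product (−1)^291 = -1.
Check: (153/299) = -1 by Zolotarev.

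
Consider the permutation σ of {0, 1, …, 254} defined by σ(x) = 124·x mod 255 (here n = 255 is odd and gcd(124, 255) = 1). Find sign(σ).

Start at x=199: 199 → 196 → 79 → 106 → 139 → 151 → 109 → … (one orbit).
Decompose π into cycles: lengths [16, 16, 16, 16, 16, 16, 16, 16, 16, 16, 16, 16, 16, 16, 16, 2, 2, 2, 2, 2, 2, 1, 1, 1] (24 cycles, including the fixed point 0).
255 − 24 = 231 transpositions; sign(π) = (−1)^231 = -1.
Zolotarev: (124|255) = -1, matching the cycle-count sign.

-1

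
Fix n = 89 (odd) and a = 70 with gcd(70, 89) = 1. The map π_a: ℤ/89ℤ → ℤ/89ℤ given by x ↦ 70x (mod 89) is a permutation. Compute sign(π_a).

Trace 26: π^k(26) = [26, 40, 41, 22, 27, 21, 46] for k=0..6.
π_70 has 2 disjoint cycles with lengths [88, 1] on {0,…,88}.
With 2 cycles on 89 points, sign = (−1)^{89−2} = -1.

-1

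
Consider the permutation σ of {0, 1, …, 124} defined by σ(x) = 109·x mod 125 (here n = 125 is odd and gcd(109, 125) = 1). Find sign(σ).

Trace 79: π^k(79) = [79, 111, 99, 41, 94, 121, 64] for k=0..6.
π_109 has 7 disjoint cycles with lengths [50, 50, 10, 10, 2, 2, 1] on {0,…,124}.
n − c = 125 − 7 = 118; sign = (−1)^118 = +1.
Check: (109/125) = +1 by Zolotarev.

+1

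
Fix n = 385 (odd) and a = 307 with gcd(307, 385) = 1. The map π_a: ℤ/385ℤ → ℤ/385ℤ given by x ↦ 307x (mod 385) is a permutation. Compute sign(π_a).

-1

Trace 1: π^k(1) = [1, 307, 309, 153] for k=0..3.
Cycle type of π: 4×77 + 2×38 + 1; total 116 cycles.
Σ(ℓ_i−1) = 385−116 = 269; sign = (−1)^269 = -1.
Zolotarev: (307|385) = -1, matching the cycle-count sign.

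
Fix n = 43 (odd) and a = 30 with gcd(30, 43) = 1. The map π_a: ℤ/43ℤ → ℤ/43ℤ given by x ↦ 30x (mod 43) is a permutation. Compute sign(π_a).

Start at x=18: 18 → 24 → 32 → 14 → 33 → 1 → 30 → … (one orbit).
Cycle type of π: 42 + 1; total 2 cycles.
n − c = 43 − 2 = 41; sign = (−1)^41 = -1.

-1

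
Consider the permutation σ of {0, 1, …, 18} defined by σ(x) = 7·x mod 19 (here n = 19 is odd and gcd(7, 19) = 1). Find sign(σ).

+1

Start at x=7: 7 → 11 → 1 → 7 (one orbit).
Decompose π into cycles: lengths [3, 3, 3, 3, 3, 3, 1] (7 cycles, including the fixed point 0).
n − c = 19 − 7 = 12; sign = (−1)^12 = +1.
The Jacobi symbol (7|19) = +1 (Zolotarev) agrees.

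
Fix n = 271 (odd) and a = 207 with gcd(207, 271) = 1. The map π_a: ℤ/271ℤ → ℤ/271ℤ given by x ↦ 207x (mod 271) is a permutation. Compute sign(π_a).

Start at x=105: 105 → 55 → 3 → 79 → 93 → 10 → 173 → … (one orbit).
π_207 has 4 disjoint cycles with lengths [90, 90, 90, 1] on {0,…,270}.
4 cycles on 271: each ℓ→(−1)^(ℓ−1), product (−1)^267 = -1.
Check: (207/271) = -1 by Zolotarev.

-1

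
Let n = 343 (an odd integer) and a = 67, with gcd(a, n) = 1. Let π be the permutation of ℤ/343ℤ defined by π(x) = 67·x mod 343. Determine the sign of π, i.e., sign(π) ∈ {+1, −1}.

Trace 148: π^k(148) = [148, 312, 324, 99, 116, 226, 50] for k=0..6.
31 cycles of lengths [21, 21, 21, 21, 21, 21, 21, 21, 21, 21, 21, 21, 21, 21, 3, 3, 3, 3, 3, 3, 3, 3, 3, 3, 3, 3, 3, 3, 3, 3, 1].
31 cycles on 343: each ℓ→(−1)^(ℓ−1), product (−1)^312 = +1.

+1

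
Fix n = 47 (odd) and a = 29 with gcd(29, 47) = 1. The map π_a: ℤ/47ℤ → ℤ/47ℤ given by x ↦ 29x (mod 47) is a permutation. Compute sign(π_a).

-1

Start at x=36: 36 → 10 → 8 → 44 → 7 → 15 → 12 → … (one orbit).
π_29 has 2 disjoint cycles with lengths [46, 1] on {0,…,46}.
With 2 cycles on 47 points, sign = (−1)^{47−2} = -1.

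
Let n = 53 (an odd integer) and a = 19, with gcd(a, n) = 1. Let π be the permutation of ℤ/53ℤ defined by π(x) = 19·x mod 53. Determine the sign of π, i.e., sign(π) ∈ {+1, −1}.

-1

Trace 34: π^k(34) = [34, 10, 31, 6, 8, 46, 26] for k=0..6.
Cycle lengths of π_19 on ℤ/53ℤ: [52, 1]; 2 cycles in total.
n − c = 53 − 2 = 51; sign = (−1)^51 = -1.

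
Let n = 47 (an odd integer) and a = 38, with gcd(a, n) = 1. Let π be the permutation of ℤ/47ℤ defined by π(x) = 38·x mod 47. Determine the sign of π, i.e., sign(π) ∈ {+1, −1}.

Start at x=38: 38 → 34 → 23 → 28 → 30 → 12 → 33 → … (one orbit).
π_38 has 2 disjoint cycles with lengths [46, 1] on {0,…,46}.
47 − 2 = 45 transpositions; sign(π) = (−1)^45 = -1.
Zolotarev: (38|47) = -1, matching the cycle-count sign.

-1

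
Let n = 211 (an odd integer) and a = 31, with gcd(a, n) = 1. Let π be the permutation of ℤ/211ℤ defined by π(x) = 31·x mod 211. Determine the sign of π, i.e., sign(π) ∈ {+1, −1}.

Trace 101: π^k(101) = [101, 177, 1, 31, 117, 40, 185] for k=0..6.
The orbit structure of x ↦ 31x mod 211: 6 orbits of sizes [42, 42, 42, 42, 42, 1].
211 − 6 = 205 transpositions; sign(π) = (−1)^205 = -1.
Check: (31/211) = -1 by Zolotarev.

-1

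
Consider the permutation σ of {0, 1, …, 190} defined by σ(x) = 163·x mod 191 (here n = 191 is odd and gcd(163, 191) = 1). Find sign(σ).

Orbit of 49 under x↦163x: [49, 156, 25, 64, 118, 134, 68]… (length divides ord_191(163)).
The orbit structure of x ↦ 163x mod 191: 3 orbits of sizes [95, 95, 1].
Σ(ℓ_i−1) = 191−3 = 188; sign = (−1)^188 = +1.
Zolotarev: (163|191) = +1, matching the cycle-count sign.

+1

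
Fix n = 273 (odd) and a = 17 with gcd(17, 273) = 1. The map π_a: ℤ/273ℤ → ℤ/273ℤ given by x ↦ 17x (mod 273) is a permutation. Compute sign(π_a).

+1

Start at x=16: 16 → 272 → 256 → 257 → 1 → 17 → 16 (one orbit).
Cycle lengths of π_17 on ℤ/273ℤ: [6, 6, 6, 6, 6, 6, 6, 6, 6, 6, 6, 6, 6, 6, 6, 6, 6, 6, 6, 6, 6, 6, 6, 6, 6, 6, 6, 6, 6, 6, 6, 6, 6, 6, 6, 6, 6, 6, 6, 6, 6, 6, 6, 6, 6, 2, 1]; 47 cycles in total.
sign(π) = (−1)^{n − #cycles} = (−1)^{273−47} = (−1)^226 = +1.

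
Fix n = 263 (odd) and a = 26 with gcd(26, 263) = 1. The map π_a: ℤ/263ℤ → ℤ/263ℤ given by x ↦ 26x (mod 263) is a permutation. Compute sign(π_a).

Trace 62: π^k(62) = [62, 34, 95, 103, 48, 196, 99] for k=0..6.
The orbit structure of x ↦ 26x mod 263: 3 orbits of sizes [131, 131, 1].
With 3 cycles on 263 points, sign = (−1)^{263−3} = +1.

+1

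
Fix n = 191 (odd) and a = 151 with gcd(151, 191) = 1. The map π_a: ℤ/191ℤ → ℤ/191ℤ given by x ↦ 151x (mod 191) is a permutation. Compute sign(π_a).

Trace 113: π^k(113) = [113, 64, 114, 24, 186, 9, 22] for k=0..6.
The orbit structure of x ↦ 151x mod 191: 2 orbits of sizes [190, 1].
Σ(ℓ_i−1) = 191−2 = 189; sign = (−1)^189 = -1.
Zolotarev: (151|191) = -1, matching the cycle-count sign.

-1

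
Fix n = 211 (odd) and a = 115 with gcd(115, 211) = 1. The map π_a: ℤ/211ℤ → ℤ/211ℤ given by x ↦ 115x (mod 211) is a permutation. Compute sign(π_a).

Orbit of 143 under x↦115x: [143, 198, 193, 40, 169, 23, 113]… (length divides ord_211(115)).
π_115 has 4 disjoint cycles with lengths [70, 70, 70, 1] on {0,…,210}.
4 cycles on 211: each ℓ→(−1)^(ℓ−1), product (−1)^207 = -1.

-1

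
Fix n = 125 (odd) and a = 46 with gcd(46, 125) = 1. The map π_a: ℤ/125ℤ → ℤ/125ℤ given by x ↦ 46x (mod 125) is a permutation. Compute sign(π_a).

Trace 26: π^k(26) = [26, 71, 16, 111, 106, 1, 46] for k=0..6.
Cycle lengths of π_46 on ℤ/125ℤ: [25, 25, 25, 25, 5, 5, 5, 5, 1, 1, 1, 1, 1]; 13 cycles in total.
125 − 13 = 112 transpositions; sign(π) = (−1)^112 = +1.
Check: (46/125) = +1 by Zolotarev.

+1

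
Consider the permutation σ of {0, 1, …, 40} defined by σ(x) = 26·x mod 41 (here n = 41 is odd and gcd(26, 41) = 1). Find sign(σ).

-1

Trace 14: π^k(14) = [14, 36, 34, 23, 24, 9, 29] for k=0..6.
π_26 has 2 disjoint cycles with lengths [40, 1] on {0,…,40}.
2 cycles on 41: each ℓ→(−1)^(ℓ−1), product (−1)^39 = -1.
The Jacobi symbol (26|41) = -1 (Zolotarev) agrees.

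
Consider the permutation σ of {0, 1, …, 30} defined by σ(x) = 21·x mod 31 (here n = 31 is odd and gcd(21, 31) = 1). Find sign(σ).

-1

Orbit of 14 under x↦21x: [14, 15, 5, 12, 4, 22, 28]… (length divides ord_31(21)).
2 cycles of lengths [30, 1].
31 − 2 = 29 transpositions; sign(π) = (−1)^29 = -1.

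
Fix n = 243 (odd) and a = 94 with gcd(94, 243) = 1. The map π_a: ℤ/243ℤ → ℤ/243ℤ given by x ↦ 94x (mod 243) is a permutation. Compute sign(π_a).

+1

Orbit of 64 under x↦94x: [64, 184, 43, 154, 139, 187, 82]… (length divides ord_243(94)).
The orbit structure of x ↦ 94x mod 243: 11 orbits of sizes [81, 81, 27, 27, 9, 9, 3, 3, 1, 1, 1].
With 11 cycles on 243 points, sign = (−1)^{243−11} = +1.
(94|243)_J = +1 (Zolotarev's lemma cross-check).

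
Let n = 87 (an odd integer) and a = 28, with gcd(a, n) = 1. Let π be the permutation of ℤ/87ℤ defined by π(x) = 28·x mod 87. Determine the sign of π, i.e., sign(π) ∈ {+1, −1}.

Start at x=1: 1 → 28 → 1 (one orbit).
Decompose π into cycles: lengths [2, 2, 2, 2, 2, 2, 2, 2, 2, 2, 2, 2, 2, 2, 2, 2, 2, 2, 2, 2, 2, 2, 2, 2, 2, 2, 2, 2, 2, 2, 2, 2, 2, 2, 2, 2, 2, 2, 2, 2, 2, 2, 1, 1, 1] (45 cycles, including the fixed point 0).
Σ(ℓ_i−1) = 87−45 = 42; sign = (−1)^42 = +1.

+1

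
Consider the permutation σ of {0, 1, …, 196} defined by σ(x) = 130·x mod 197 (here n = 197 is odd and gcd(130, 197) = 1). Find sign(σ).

Trace 90: π^k(90) = [90, 77, 160, 115, 175, 95, 136] for k=0..6.
Cycle type of π: 196 + 1; total 2 cycles.
n − c = 197 − 2 = 195; sign = (−1)^195 = -1.

-1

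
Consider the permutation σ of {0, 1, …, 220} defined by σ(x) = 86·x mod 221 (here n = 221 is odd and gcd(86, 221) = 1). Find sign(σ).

Trace 103: π^k(103) = [103, 18, 1, 86] for k=0..3.
π_86 has 68 disjoint cycles with lengths [4, 4, 4, 4, 4, 4, 4, 4, 4, 4, 4, 4, 4, 4, 4, 4, 4, 4, 4, 4, 4, 4, 4, 4, 4, 4, 4, 4, 4, 4, 4, 4, 4, 4, 4, 4, 4, 4, 4, 4, 4, 4, 4, 4, 4, 4, 4, 4, 4, 4, 4, 1, 1, 1, 1, 1, 1, 1, 1, 1, 1, 1, 1, 1, 1, 1, 1, 1] on {0,…,220}.
68 cycles on 221: each ℓ→(−1)^(ℓ−1), product (−1)^153 = -1.
Via Zolotarev, sign(π_{86}) = (86|221) = -1.

-1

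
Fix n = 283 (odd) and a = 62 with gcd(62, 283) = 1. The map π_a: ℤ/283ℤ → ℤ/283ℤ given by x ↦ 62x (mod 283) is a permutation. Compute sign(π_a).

+1

Orbit of 163 under x↦62x: [163, 201, 10, 54, 235, 137, 4]… (length divides ord_283(62)).
The orbit structure of x ↦ 62x mod 283: 3 orbits of sizes [141, 141, 1].
With 3 cycles on 283 points, sign = (−1)^{283−3} = +1.
Check: (62/283) = +1 by Zolotarev.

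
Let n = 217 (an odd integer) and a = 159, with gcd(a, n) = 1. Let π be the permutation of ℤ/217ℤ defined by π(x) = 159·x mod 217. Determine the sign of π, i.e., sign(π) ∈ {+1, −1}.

-1

Trace 171: π^k(171) = [171, 64, 194, 32, 97, 16, 157] for k=0..6.
Cycle lengths of π_159 on ℤ/217ℤ: [30, 30, 30, 30, 30, 30, 6, 5, 5, 5, 5, 5, 5, 1]; 14 cycles in total.
n − c = 217 − 14 = 203; sign = (−1)^203 = -1.
(159|217)_J = -1 (Zolotarev's lemma cross-check).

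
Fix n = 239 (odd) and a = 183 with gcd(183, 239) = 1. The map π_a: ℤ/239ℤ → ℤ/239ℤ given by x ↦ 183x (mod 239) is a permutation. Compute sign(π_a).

+1

Trace 109: π^k(109) = [109, 110, 54, 83, 132, 17, 4] for k=0..6.
π_183 has 3 disjoint cycles with lengths [119, 119, 1] on {0,…,238}.
3 cycles on 239: each ℓ→(−1)^(ℓ−1), product (−1)^236 = +1.
Via Zolotarev, sign(π_{183}) = (183|239) = +1.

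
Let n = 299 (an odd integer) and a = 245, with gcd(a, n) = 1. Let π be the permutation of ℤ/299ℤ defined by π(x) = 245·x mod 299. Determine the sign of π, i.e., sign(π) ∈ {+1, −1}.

Start at x=291: 291 → 133 → 293 → 25 → 145 → 243 → 34 → … (one orbit).
The orbit structure of x ↦ 245x mod 299: 5 orbits of sizes [132, 132, 22, 12, 1].
With 5 cycles on 299 points, sign = (−1)^{299−5} = +1.
Zolotarev: (245|299) = +1, matching the cycle-count sign.

+1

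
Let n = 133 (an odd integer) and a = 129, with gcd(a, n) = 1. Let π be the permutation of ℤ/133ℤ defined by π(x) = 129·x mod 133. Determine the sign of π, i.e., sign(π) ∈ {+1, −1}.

Trace 33: π^k(33) = [33, 1, 129, 16, 69, 123, 40] for k=0..6.
9 cycles of lengths [18, 18, 18, 18, 18, 18, 18, 6, 1].
With 9 cycles on 133 points, sign = (−1)^{133−9} = +1.
Check: (129/133) = +1 by Zolotarev.

+1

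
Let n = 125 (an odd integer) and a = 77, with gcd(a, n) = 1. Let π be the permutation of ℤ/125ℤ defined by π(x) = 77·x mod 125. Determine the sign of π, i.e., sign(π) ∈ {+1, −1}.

Orbit of 17 under x↦77x: [17, 59, 43, 61, 72, 44, 13]… (length divides ord_125(77)).
4 cycles of lengths [100, 20, 4, 1].
n − c = 125 − 4 = 121; sign = (−1)^121 = -1.
Zolotarev: (77|125) = -1, matching the cycle-count sign.

-1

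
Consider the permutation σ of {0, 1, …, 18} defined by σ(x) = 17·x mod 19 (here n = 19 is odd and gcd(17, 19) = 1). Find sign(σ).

+1

Orbit of 5 under x↦17x: [5, 9, 1, 17, 4, 11, 16]… (length divides ord_19(17)).
The orbit structure of x ↦ 17x mod 19: 3 orbits of sizes [9, 9, 1].
n − c = 19 − 3 = 16; sign = (−1)^16 = +1.
Check: (17/19) = +1 by Zolotarev.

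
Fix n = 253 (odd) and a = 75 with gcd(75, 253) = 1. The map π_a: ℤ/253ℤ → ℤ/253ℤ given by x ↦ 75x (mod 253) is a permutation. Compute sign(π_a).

+1

Start at x=179: 179 → 16 → 188 → 185 → 213 → 36 → 170 → … (one orbit).
The orbit structure of x ↦ 75x mod 253: 9 orbits of sizes [55, 55, 55, 55, 11, 11, 5, 5, 1].
Σ(ℓ_i−1) = 253−9 = 244; sign = (−1)^244 = +1.
(75|253)_J = +1 (Zolotarev's lemma cross-check).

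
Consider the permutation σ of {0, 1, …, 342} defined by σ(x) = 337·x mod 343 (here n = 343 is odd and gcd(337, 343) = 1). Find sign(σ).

Start at x=190: 190 → 232 → 323 → 120 → 309 → 204 → 148 → … (one orbit).
π_337 has 19 disjoint cycles with lengths [49, 49, 49, 49, 49, 49, 7, 7, 7, 7, 7, 7, 1, 1, 1, 1, 1, 1, 1] on {0,…,342}.
Σ(ℓ_i−1) = 343−19 = 324; sign = (−1)^324 = +1.
Zolotarev: (337|343) = +1, matching the cycle-count sign.

+1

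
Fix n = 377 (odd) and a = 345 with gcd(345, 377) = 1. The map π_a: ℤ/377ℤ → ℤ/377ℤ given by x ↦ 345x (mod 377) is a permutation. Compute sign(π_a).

Start at x=73: 73 → 303 → 106 → 1 → 345 → 270 → 31 → … (one orbit).
7 cycles of lengths [84, 84, 84, 84, 28, 12, 1].
n − c = 377 − 7 = 370; sign = (−1)^370 = +1.
Check: (345/377) = +1 by Zolotarev.

+1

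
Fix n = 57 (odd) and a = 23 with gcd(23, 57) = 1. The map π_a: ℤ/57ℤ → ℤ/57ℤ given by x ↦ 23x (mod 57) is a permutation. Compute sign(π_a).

-1

Trace 16: π^k(16) = [16, 26, 28, 17, 49, 44, 43] for k=0..6.
Decompose π into cycles: lengths [18, 18, 9, 9, 2, 1] (6 cycles, including the fixed point 0).
sign(π) = (−1)^{n − #cycles} = (−1)^{57−6} = (−1)^51 = -1.
Zolotarev: (23|57) = -1, matching the cycle-count sign.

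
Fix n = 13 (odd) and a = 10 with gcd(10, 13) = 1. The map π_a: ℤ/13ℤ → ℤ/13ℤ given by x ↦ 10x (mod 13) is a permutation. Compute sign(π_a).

Orbit of 1 under x↦10x: [1, 10, 9, 12, 3, 4]… (length divides ord_13(10)).
3 cycles of lengths [6, 6, 1].
sign(π) = (−1)^{n − #cycles} = (−1)^{13−3} = (−1)^10 = +1.
(10|13)_J = +1 (Zolotarev's lemma cross-check).

+1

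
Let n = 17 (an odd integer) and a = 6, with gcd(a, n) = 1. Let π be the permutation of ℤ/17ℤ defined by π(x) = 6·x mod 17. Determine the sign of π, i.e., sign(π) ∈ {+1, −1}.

Orbit of 6 under x↦6x: [6, 2, 12, 4, 7, 8, 14]… (length divides ord_17(6)).
Decompose π into cycles: lengths [16, 1] (2 cycles, including the fixed point 0).
sign(π) = (−1)^{n − #cycles} = (−1)^{17−2} = (−1)^15 = -1.
Check: (6/17) = -1 by Zolotarev.

-1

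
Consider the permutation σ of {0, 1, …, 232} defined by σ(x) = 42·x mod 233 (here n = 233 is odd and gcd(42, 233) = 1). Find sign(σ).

Orbit of 210 under x↦42x: [210, 199, 203, 138, 204, 180, 104]… (length divides ord_233(42)).
2 cycles of lengths [232, 1].
Σ(ℓ_i−1) = 233−2 = 231; sign = (−1)^231 = -1.
The Jacobi symbol (42|233) = -1 (Zolotarev) agrees.

-1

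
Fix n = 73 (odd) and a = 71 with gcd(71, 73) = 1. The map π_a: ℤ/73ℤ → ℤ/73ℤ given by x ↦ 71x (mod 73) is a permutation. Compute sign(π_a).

+1

Trace 18: π^k(18) = [18, 37, 72, 2, 69, 8, 57] for k=0..6.
5 cycles of lengths [18, 18, 18, 18, 1].
Σ(ℓ_i−1) = 73−5 = 68; sign = (−1)^68 = +1.
Check: (71/73) = +1 by Zolotarev.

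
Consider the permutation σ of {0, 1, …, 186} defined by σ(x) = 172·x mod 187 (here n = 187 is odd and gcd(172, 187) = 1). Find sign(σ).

Trace 174: π^k(174) = [174, 8, 67, 117, 115, 145, 69] for k=0..6.
The orbit structure of x ↦ 172x mod 187: 8 orbits of sizes [40, 40, 40, 40, 10, 8, 8, 1].
sign(π) = (−1)^{n − #cycles} = (−1)^{187−8} = (−1)^179 = -1.
The Jacobi symbol (172|187) = -1 (Zolotarev) agrees.

-1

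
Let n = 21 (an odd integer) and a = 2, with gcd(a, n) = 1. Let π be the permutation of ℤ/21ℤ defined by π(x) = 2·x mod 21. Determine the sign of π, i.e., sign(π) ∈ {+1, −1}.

Orbit of 11 under x↦2x: [11, 1, 2, 4, 8, 16]… (length divides ord_21(2)).
6 cycles of lengths [6, 6, 3, 3, 2, 1].
21 − 6 = 15 transpositions; sign(π) = (−1)^15 = -1.
Check: (2/21) = -1 by Zolotarev.

-1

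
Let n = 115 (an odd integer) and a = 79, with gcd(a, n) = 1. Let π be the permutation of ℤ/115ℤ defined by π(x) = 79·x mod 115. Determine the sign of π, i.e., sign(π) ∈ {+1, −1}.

Start at x=44: 44 → 26 → 99 → 1 → 79 → 31 → 34 → … (one orbit).
Cycle lengths of π_79 on ℤ/115ℤ: [22, 22, 22, 22, 22, 2, 2, 1]; 8 cycles in total.
n − c = 115 − 8 = 107; sign = (−1)^107 = -1.

-1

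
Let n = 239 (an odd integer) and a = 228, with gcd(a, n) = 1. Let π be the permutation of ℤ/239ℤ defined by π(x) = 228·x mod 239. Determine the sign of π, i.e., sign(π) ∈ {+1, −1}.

Start at x=172: 172 → 20 → 19 → 30 → 148 → 45 → 222 → … (one orbit).
Cycle type of π: 238 + 1; total 2 cycles.
Σ(ℓ_i−1) = 239−2 = 237; sign = (−1)^237 = -1.

-1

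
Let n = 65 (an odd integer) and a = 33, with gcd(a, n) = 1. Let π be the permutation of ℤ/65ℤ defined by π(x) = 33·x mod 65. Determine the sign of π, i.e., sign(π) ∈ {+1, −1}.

Orbit of 63 under x↦33x: [63, 64, 32, 16, 8, 4, 2]… (length divides ord_65(33)).
Decompose π into cycles: lengths [12, 12, 12, 12, 12, 4, 1] (7 cycles, including the fixed point 0).
7 cycles on 65: each ℓ→(−1)^(ℓ−1), product (−1)^58 = +1.
(33|65)_J = +1 (Zolotarev's lemma cross-check).

+1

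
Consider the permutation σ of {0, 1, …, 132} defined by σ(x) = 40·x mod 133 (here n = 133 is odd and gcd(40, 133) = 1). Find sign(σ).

Trace 123: π^k(123) = [123, 132, 93, 129, 106, 117, 25] for k=0..6.
The orbit structure of x ↦ 40x mod 133: 9 orbits of sizes [18, 18, 18, 18, 18, 18, 18, 6, 1].
9 cycles on 133: each ℓ→(−1)^(ℓ−1), product (−1)^124 = +1.
The Jacobi symbol (40|133) = +1 (Zolotarev) agrees.

+1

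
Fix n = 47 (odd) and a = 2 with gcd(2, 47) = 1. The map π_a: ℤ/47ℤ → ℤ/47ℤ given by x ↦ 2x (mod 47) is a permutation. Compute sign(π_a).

+1

Trace 2: π^k(2) = [2, 4, 8, 16, 32, 17, 34] for k=0..6.
Cycle type of π: 23×2 + 1; total 3 cycles.
n − c = 47 − 3 = 44; sign = (−1)^44 = +1.
Via Zolotarev, sign(π_{2}) = (2|47) = +1.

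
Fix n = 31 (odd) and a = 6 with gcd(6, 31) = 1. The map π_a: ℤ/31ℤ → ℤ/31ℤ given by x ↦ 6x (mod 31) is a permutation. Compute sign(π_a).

Trace 6: π^k(6) = [6, 5, 30, 25, 26, 1] for k=0..5.
Cycle lengths of π_6 on ℤ/31ℤ: [6, 6, 6, 6, 6, 1]; 6 cycles in total.
6 cycles on 31: each ℓ→(−1)^(ℓ−1), product (−1)^25 = -1.
The Jacobi symbol (6|31) = -1 (Zolotarev) agrees.

-1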